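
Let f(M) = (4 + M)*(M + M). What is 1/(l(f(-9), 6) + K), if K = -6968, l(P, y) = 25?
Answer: -1/6943 ≈ -0.00014403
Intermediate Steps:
f(M) = 2*M*(4 + M) (f(M) = (4 + M)*(2*M) = 2*M*(4 + M))
1/(l(f(-9), 6) + K) = 1/(25 - 6968) = 1/(-6943) = -1/6943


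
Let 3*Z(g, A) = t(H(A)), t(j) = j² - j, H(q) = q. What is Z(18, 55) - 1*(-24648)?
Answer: 25638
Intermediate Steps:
Z(g, A) = A*(-1 + A)/3 (Z(g, A) = (A*(-1 + A))/3 = A*(-1 + A)/3)
Z(18, 55) - 1*(-24648) = (⅓)*55*(-1 + 55) - 1*(-24648) = (⅓)*55*54 + 24648 = 990 + 24648 = 25638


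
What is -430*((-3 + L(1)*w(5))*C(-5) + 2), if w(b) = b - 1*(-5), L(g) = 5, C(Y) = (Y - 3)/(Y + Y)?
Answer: -17028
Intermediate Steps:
C(Y) = (-3 + Y)/(2*Y) (C(Y) = (-3 + Y)/((2*Y)) = (-3 + Y)*(1/(2*Y)) = (-3 + Y)/(2*Y))
w(b) = 5 + b (w(b) = b + 5 = 5 + b)
-430*((-3 + L(1)*w(5))*C(-5) + 2) = -430*((-3 + 5*(5 + 5))*((½)*(-3 - 5)/(-5)) + 2) = -430*((-3 + 5*10)*((½)*(-⅕)*(-8)) + 2) = -430*((-3 + 50)*(⅘) + 2) = -430*(47*(⅘) + 2) = -430*(188/5 + 2) = -430*198/5 = -17028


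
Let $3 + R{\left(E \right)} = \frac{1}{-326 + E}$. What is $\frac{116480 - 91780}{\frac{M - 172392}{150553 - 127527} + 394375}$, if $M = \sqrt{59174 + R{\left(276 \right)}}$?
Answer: $\frac{258229045580145380000}{4122961398011078249651} - \frac{2843711000 \sqrt{5917098}}{4122961398011078249651} \approx 0.062632$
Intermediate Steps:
$R{\left(E \right)} = -3 + \frac{1}{-326 + E}$
$M = \frac{\sqrt{5917098}}{10}$ ($M = \sqrt{59174 + \frac{979 - 828}{-326 + 276}} = \sqrt{59174 + \frac{979 - 828}{-50}} = \sqrt{59174 - \frac{151}{50}} = \sqrt{\frac{2958549}{50}} = \frac{\sqrt{5917098}}{10} \approx 243.25$)
$\frac{116480 - 91780}{\frac{M - 172392}{150553 - 127527} + 394375} = \frac{116480 - 91780}{\frac{\frac{\sqrt{5917098}}{10} - 172392}{150553 - 127527} + 394375} = \frac{24700}{\frac{-172392 + \frac{\sqrt{5917098}}{10}}{23026} + 394375} = \frac{24700}{\left(-172392 + \frac{\sqrt{5917098}}{10}\right) \frac{1}{23026} + 394375} = \frac{24700}{\left(- \frac{86196}{11513} + \frac{\sqrt{5917098}}{230260}\right) + 394375} = \frac{24700}{\frac{4540353179}{11513} + \frac{\sqrt{5917098}}{230260}}$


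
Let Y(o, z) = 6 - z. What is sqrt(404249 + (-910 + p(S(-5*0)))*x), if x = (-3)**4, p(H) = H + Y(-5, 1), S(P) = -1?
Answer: sqrt(330863) ≈ 575.21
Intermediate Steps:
p(H) = 5 + H (p(H) = H + (6 - 1*1) = H + (6 - 1) = H + 5 = 5 + H)
x = 81
sqrt(404249 + (-910 + p(S(-5*0)))*x) = sqrt(404249 + (-910 + (5 - 1))*81) = sqrt(404249 + (-910 + 4)*81) = sqrt(404249 - 906*81) = sqrt(404249 - 73386) = sqrt(330863)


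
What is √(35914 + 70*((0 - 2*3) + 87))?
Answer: 4*√2599 ≈ 203.92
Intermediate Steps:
√(35914 + 70*((0 - 2*3) + 87)) = √(35914 + 70*((0 - 6) + 87)) = √(35914 + 70*(-6 + 87)) = √(35914 + 70*81) = √(35914 + 5670) = √41584 = 4*√2599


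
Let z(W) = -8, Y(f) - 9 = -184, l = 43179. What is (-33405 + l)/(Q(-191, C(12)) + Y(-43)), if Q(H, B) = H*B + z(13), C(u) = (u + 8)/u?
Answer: -14661/752 ≈ -19.496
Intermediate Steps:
Y(f) = -175 (Y(f) = 9 - 184 = -175)
C(u) = (8 + u)/u
Q(H, B) = -8 + B*H (Q(H, B) = H*B - 8 = B*H - 8 = -8 + B*H)
(-33405 + l)/(Q(-191, C(12)) + Y(-43)) = (-33405 + 43179)/((-8 + ((8 + 12)/12)*(-191)) - 175) = 9774/((-8 + ((1/12)*20)*(-191)) - 175) = 9774/((-8 + (5/3)*(-191)) - 175) = 9774/((-8 - 955/3) - 175) = 9774/(-979/3 - 175) = 9774/(-1504/3) = 9774*(-3/1504) = -14661/752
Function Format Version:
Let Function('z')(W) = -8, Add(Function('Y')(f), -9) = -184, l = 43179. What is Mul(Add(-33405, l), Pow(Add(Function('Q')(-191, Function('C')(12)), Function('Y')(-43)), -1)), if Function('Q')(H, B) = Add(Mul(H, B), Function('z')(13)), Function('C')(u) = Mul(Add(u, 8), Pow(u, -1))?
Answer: Rational(-14661, 752) ≈ -19.496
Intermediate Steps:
Function('Y')(f) = -175 (Function('Y')(f) = Add(9, -184) = -175)
Function('C')(u) = Mul(Pow(u, -1), Add(8, u)) (Function('C')(u) = Mul(Add(8, u), Pow(u, -1)) = Mul(Pow(u, -1), Add(8, u)))
Function('Q')(H, B) = Add(-8, Mul(B, H)) (Function('Q')(H, B) = Add(Mul(H, B), -8) = Add(Mul(B, H), -8) = Add(-8, Mul(B, H)))
Mul(Add(-33405, l), Pow(Add(Function('Q')(-191, Function('C')(12)), Function('Y')(-43)), -1)) = Mul(Add(-33405, 43179), Pow(Add(Add(-8, Mul(Mul(Pow(12, -1), Add(8, 12)), -191)), -175), -1)) = Mul(9774, Pow(Add(Add(-8, Mul(Mul(Rational(1, 12), 20), -191)), -175), -1)) = Mul(9774, Pow(Add(Add(-8, Mul(Rational(5, 3), -191)), -175), -1)) = Mul(9774, Pow(Add(Add(-8, Rational(-955, 3)), -175), -1)) = Mul(9774, Pow(Add(Rational(-979, 3), -175), -1)) = Mul(9774, Pow(Rational(-1504, 3), -1)) = Mul(9774, Rational(-3, 1504)) = Rational(-14661, 752)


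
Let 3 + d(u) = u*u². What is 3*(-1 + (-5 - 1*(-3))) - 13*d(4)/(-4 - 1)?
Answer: 748/5 ≈ 149.60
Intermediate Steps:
d(u) = -3 + u³ (d(u) = -3 + u*u² = -3 + u³)
3*(-1 + (-5 - 1*(-3))) - 13*d(4)/(-4 - 1) = 3*(-1 + (-5 - 1*(-3))) - 13*(-3 + 4³)/(-4 - 1) = 3*(-1 + (-5 + 3)) - 13*(-3 + 64)/(-5) = 3*(-1 - 2) - (-13)*61/5 = 3*(-3) - 13*(-61/5) = -9 + 793/5 = 748/5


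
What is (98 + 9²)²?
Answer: 32041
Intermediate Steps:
(98 + 9²)² = (98 + 81)² = 179² = 32041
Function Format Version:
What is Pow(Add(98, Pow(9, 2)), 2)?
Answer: 32041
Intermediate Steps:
Pow(Add(98, Pow(9, 2)), 2) = Pow(Add(98, 81), 2) = Pow(179, 2) = 32041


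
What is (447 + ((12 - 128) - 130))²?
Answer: 40401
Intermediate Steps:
(447 + ((12 - 128) - 130))² = (447 + (-116 - 130))² = (447 - 246)² = 201² = 40401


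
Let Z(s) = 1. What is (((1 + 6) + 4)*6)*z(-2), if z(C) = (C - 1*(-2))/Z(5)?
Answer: 0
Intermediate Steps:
z(C) = 2 + C (z(C) = (C - 1*(-2))/1 = (C + 2)*1 = (2 + C)*1 = 2 + C)
(((1 + 6) + 4)*6)*z(-2) = (((1 + 6) + 4)*6)*(2 - 2) = ((7 + 4)*6)*0 = (11*6)*0 = 66*0 = 0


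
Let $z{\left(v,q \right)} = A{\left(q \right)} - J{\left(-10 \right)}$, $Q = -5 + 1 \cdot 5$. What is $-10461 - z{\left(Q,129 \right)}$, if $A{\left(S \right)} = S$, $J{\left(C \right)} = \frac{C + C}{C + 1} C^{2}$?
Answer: $- \frac{93310}{9} \approx -10368.0$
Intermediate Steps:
$Q = 0$ ($Q = -5 + 5 = 0$)
$J{\left(C \right)} = \frac{2 C^{3}}{1 + C}$ ($J{\left(C \right)} = \frac{2 C}{1 + C} C^{2} = \frac{2 C^{3}}{1 + C}$)
$z{\left(v,q \right)} = - \frac{2000}{9} + q$ ($z{\left(v,q \right)} = q - \frac{2 \left(-10\right)^{3}}{1 - 10} = q - 2 \left(-1000\right) \frac{1}{-9} = q - 2 \left(-1000\right) \left(- \frac{1}{9}\right) = q - \frac{2000}{9} = - \frac{2000}{9} + q$)
$-10461 - z{\left(Q,129 \right)} = -10461 - \left(- \frac{2000}{9} + 129\right) = -10461 - - \frac{839}{9} = -10461 + \frac{839}{9} = - \frac{93310}{9}$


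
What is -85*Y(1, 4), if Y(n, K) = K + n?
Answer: -425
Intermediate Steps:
-85*Y(1, 4) = -85*(4 + 1) = -85*5 = -425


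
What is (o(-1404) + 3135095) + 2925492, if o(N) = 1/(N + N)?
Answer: 17018128295/2808 ≈ 6.0606e+6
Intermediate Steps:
o(N) = 1/(2*N)
(o(-1404) + 3135095) + 2925492 = ((½)/(-1404) + 3135095) + 2925492 = ((½)*(-1/1404) + 3135095) + 2925492 = (-1/2808 + 3135095) + 2925492 = 8803346759/2808 + 2925492 = 17018128295/2808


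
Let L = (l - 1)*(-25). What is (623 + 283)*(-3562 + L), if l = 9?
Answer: -3408372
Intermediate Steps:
L = -200 (L = (9 - 1)*(-25) = 8*(-25) = -200)
(623 + 283)*(-3562 + L) = (623 + 283)*(-3562 - 200) = 906*(-3762) = -3408372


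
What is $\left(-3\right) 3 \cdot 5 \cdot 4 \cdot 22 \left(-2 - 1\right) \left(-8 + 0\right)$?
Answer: $-95040$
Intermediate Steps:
$\left(-3\right) 3 \cdot 5 \cdot 4 \cdot 22 \left(-2 - 1\right) \left(-8 + 0\right) = \left(-9\right) 5 \cdot 4 \cdot 22 \left(\left(-3\right) \left(-8\right)\right) = \left(-45\right) 4 \cdot 22 \cdot 24 = \left(-180\right) 22 \cdot 24 = \left(-3960\right) 24 = -95040$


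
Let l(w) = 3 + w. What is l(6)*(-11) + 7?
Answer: -92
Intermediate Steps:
l(6)*(-11) + 7 = (3 + 6)*(-11) + 7 = 9*(-11) + 7 = -99 + 7 = -92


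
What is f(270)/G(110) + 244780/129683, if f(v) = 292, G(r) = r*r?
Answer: 749926359/392291075 ≈ 1.9117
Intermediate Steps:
G(r) = r²
f(270)/G(110) + 244780/129683 = 292/(110²) + 244780/129683 = 292/12100 + 244780*(1/129683) = 292*(1/12100) + 244780/129683 = 73/3025 + 244780/129683 = 749926359/392291075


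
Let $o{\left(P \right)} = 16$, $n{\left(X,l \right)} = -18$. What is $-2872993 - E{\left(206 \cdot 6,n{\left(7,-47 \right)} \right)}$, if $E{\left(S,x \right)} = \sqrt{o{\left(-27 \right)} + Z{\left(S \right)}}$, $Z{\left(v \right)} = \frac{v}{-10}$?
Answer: $-2872993 - \frac{i \sqrt{2690}}{5} \approx -2.873 \cdot 10^{6} - 10.373 i$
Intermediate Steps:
$Z{\left(v \right)} = - \frac{v}{10}$ ($Z{\left(v \right)} = v \left(- \frac{1}{10}\right) = - \frac{v}{10}$)
$E{\left(S,x \right)} = \sqrt{16 - \frac{S}{10}}$
$-2872993 - E{\left(206 \cdot 6,n{\left(7,-47 \right)} \right)} = -2872993 - \frac{\sqrt{1600 - 10 \cdot 206 \cdot 6}}{10} = -2872993 - \frac{\sqrt{1600 - 12360}}{10} = -2872993 - \frac{\sqrt{-10760}}{10} = -2872993 - \frac{2 i \sqrt{2690}}{10} = -2872993 - \frac{i \sqrt{2690}}{5}$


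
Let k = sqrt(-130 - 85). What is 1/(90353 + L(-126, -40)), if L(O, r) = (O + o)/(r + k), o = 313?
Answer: 14907565/1346881783584 + 17*I*sqrt(215)/1346881783584 ≈ 1.1068e-5 + 1.8507e-10*I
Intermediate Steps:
k = I*sqrt(215) (k = sqrt(-215) = I*sqrt(215) ≈ 14.663*I)
L(O, r) = (313 + O)/(r + I*sqrt(215)) (L(O, r) = (O + 313)/(r + I*sqrt(215)) = (313 + O)/(r + I*sqrt(215)))
1/(90353 + L(-126, -40)) = 1/(90353 + (313 - 126)/(-40 + I*sqrt(215))) = 1/(90353 + 187/(-40 + I*sqrt(215)))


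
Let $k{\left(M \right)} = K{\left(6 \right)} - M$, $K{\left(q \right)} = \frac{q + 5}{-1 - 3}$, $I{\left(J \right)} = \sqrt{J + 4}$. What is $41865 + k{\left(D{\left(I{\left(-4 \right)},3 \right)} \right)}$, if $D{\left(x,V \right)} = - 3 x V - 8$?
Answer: $\frac{167481}{4} \approx 41870.0$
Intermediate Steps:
$I{\left(J \right)} = \sqrt{4 + J}$
$D{\left(x,V \right)} = -8 - 3 V x$ ($D{\left(x,V \right)} = - 3 V x - 8 = -8 - 3 V x$)
$K{\left(q \right)} = - \frac{5}{4} - \frac{q}{4}$ ($K{\left(q \right)} = \frac{5 + q}{-4} = \left(5 + q\right) \left(- \frac{1}{4}\right) = - \frac{5}{4} - \frac{q}{4}$)
$k{\left(M \right)} = - \frac{11}{4} - M$ ($k{\left(M \right)} = \left(- \frac{5}{4} - \frac{3}{2}\right) - M = - \frac{11}{4} - M$)
$41865 + k{\left(D{\left(I{\left(-4 \right)},3 \right)} \right)} = 41865 - \left(- \frac{21}{4} - 9 \sqrt{4 - 4}\right) = 41865 - \left(- \frac{21}{4} - 9 \sqrt{0}\right) = 41865 - \left(- \frac{21}{4} - 9 \cdot 0\right) = 41865 - - \frac{21}{4} = 41865 + \left(- \frac{11}{4} + 8\right) = 41865 + \frac{21}{4} = \frac{167481}{4}$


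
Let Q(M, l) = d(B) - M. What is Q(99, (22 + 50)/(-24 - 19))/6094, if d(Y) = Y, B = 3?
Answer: -48/3047 ≈ -0.015753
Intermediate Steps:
Q(M, l) = 3 - M
Q(99, (22 + 50)/(-24 - 19))/6094 = (3 - 1*99)/6094 = (3 - 99)*(1/6094) = -96*1/6094 = -48/3047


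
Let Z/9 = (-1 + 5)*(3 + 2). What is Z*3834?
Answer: 690120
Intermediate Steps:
Z = 180 (Z = 9*((-1 + 5)*(3 + 2)) = 9*(4*5) = 9*20 = 180)
Z*3834 = 180*3834 = 690120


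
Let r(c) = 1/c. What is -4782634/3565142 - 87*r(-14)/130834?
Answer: -625708981945/466441788428 ≈ -1.3415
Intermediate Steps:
-4782634/3565142 - 87*r(-14)/130834 = -4782634/3565142 - 87/(-14)/130834 = -4782634*1/3565142 - 87*(-1/14)*(1/130834) = -2391317/1782571 + (87/14)*(1/130834) = -2391317/1782571 + 87/1831676 = -625708981945/466441788428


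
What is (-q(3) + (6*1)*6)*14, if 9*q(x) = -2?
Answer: 4564/9 ≈ 507.11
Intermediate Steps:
q(x) = -2/9 (q(x) = (1/9)*(-2) = -2/9)
(-q(3) + (6*1)*6)*14 = (-1*(-2/9) + (6*1)*6)*14 = (2/9 + 6*6)*14 = (2/9 + 36)*14 = (326/9)*14 = 4564/9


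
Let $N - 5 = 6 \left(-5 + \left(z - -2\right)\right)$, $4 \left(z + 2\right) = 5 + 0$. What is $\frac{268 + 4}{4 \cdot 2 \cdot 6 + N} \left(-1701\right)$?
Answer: $- \frac{925344}{61} \approx -15170.0$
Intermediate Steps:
$z = - \frac{3}{4}$ ($z = -2 + \frac{5 + 0}{4} = -2 + \frac{1}{4} \cdot 5 = -2 + \frac{5}{4} = - \frac{3}{4} \approx -0.75$)
$N = - \frac{35}{2}$ ($N = 5 + 6 \left(-5 - - \frac{5}{4}\right) = 5 + 6 \left(-5 + \left(- \frac{3}{4} + 2\right)\right) = 5 + 6 \left(-5 + \frac{5}{4}\right) = 5 + 6 \left(- \frac{15}{4}\right) = 5 - \frac{45}{2} = - \frac{35}{2} \approx -17.5$)
$\frac{268 + 4}{4 \cdot 2 \cdot 6 + N} \left(-1701\right) = \frac{268 + 4}{4 \cdot 2 \cdot 6 - \frac{35}{2}} \left(-1701\right) = \frac{272}{8 \cdot 6 - \frac{35}{2}} \left(-1701\right) = \frac{272}{48 - \frac{35}{2}} \left(-1701\right) = \frac{272}{\frac{61}{2}} \left(-1701\right) = 272 \cdot \frac{2}{61} \left(-1701\right) = \frac{544}{61} \left(-1701\right) = - \frac{925344}{61}$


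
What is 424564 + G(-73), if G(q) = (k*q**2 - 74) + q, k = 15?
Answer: 504352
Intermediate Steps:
G(q) = -74 + q + 15*q**2 (G(q) = (15*q**2 - 74) + q = (-74 + 15*q**2) + q = -74 + q + 15*q**2)
424564 + G(-73) = 424564 + (-74 - 73 + 15*(-73)**2) = 424564 + (-74 - 73 + 15*5329) = 424564 + (-74 - 73 + 79935) = 424564 + 79788 = 504352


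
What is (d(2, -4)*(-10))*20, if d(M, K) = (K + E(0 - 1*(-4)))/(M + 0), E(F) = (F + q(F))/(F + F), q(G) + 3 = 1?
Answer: 375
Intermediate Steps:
q(G) = -2 (q(G) = -3 + 1 = -2)
E(F) = (-2 + F)/(2*F) (E(F) = (F - 2)/(F + F) = (-2 + F)/((2*F)) = (-2 + F)*(1/(2*F)) = (-2 + F)/(2*F))
d(M, K) = (¼ + K)/M (d(M, K) = (K + (-2 + (0 - 1*(-4)))/(2*(0 - 1*(-4))))/(M + 0) = (K + (-2 + (0 + 4))/(2*(0 + 4)))/M = (K + (½)*(-2 + 4)/4)/M = (K + (½)*(¼)*2)/M = (K + ¼)/M = (¼ + K)/M)
(d(2, -4)*(-10))*20 = (((¼ - 4)/2)*(-10))*20 = (((½)*(-15/4))*(-10))*20 = -15/8*(-10)*20 = (75/4)*20 = 375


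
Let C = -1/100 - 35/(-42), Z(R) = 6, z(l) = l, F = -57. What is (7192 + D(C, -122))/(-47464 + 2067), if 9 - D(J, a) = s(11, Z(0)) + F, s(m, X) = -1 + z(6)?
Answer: -7253/45397 ≈ -0.15977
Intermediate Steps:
s(m, X) = 5 (s(m, X) = -1 + 6 = 5)
C = 247/300 (C = -1*1/100 - 35*(-1/42) = -1/100 + 5/6 = 247/300 ≈ 0.82333)
D(J, a) = 61 (D(J, a) = 9 - (5 - 57) = 9 - 1*(-52) = 9 + 52 = 61)
(7192 + D(C, -122))/(-47464 + 2067) = (7192 + 61)/(-47464 + 2067) = 7253/(-45397) = 7253*(-1/45397) = -7253/45397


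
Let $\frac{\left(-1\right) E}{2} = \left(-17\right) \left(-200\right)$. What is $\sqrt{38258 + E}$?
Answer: $7 \sqrt{642} \approx 177.36$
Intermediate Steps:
$E = -6800$ ($E = - 2 \left(\left(-17\right) \left(-200\right)\right) = \left(-2\right) 3400 = -6800$)
$\sqrt{38258 + E} = \sqrt{38258 - 6800} = \sqrt{31458} = 7 \sqrt{642}$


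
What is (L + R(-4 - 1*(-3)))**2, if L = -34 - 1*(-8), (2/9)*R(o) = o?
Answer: 3721/4 ≈ 930.25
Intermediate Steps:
R(o) = 9*o/2
L = -26 (L = -34 + 8 = -26)
(L + R(-4 - 1*(-3)))**2 = (-26 + 9*(-4 - 1*(-3))/2)**2 = (-26 + 9*(-4 + 3)/2)**2 = (-26 + (9/2)*(-1))**2 = (-26 - 9/2)**2 = (-61/2)**2 = 3721/4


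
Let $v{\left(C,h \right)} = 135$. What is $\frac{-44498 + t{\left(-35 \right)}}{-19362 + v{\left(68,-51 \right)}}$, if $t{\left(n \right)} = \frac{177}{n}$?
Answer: $\frac{1557607}{672945} \approx 2.3146$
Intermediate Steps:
$\frac{-44498 + t{\left(-35 \right)}}{-19362 + v{\left(68,-51 \right)}} = \frac{-44498 + \frac{177}{-35}}{-19362 + 135} = \frac{-44498 + 177 \left(- \frac{1}{35}\right)}{-19227} = \left(-44498 - \frac{177}{35}\right) \left(- \frac{1}{19227}\right) = \left(- \frac{1557607}{35}\right) \left(- \frac{1}{19227}\right) = \frac{1557607}{672945}$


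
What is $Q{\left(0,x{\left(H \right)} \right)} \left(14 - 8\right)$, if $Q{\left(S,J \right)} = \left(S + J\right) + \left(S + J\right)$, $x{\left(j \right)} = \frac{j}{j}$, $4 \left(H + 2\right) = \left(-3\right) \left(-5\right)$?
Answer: $12$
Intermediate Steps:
$H = \frac{7}{4}$ ($H = -2 + \frac{\left(-3\right) \left(-5\right)}{4} = -2 + \frac{1}{4} \cdot 15 = -2 + \frac{15}{4} = \frac{7}{4} \approx 1.75$)
$x{\left(j \right)} = 1$
$Q{\left(S,J \right)} = 2 J + 2 S$ ($Q{\left(S,J \right)} = \left(J + S\right) + \left(J + S\right) = 2 J + 2 S$)
$Q{\left(0,x{\left(H \right)} \right)} \left(14 - 8\right) = \left(2 \cdot 1 + 2 \cdot 0\right) \left(14 - 8\right) = \left(2 + 0\right) 6 = 2 \cdot 6 = 12$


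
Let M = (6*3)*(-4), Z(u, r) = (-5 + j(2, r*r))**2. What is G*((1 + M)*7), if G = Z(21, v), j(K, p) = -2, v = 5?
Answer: -24353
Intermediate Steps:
Z(u, r) = 49 (Z(u, r) = (-5 - 2)**2 = (-7)**2 = 49)
G = 49
M = -72 (M = 18*(-4) = -72)
G*((1 + M)*7) = 49*((1 - 72)*7) = 49*(-71*7) = 49*(-497) = -24353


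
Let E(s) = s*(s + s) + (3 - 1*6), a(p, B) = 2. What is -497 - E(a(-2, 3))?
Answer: -502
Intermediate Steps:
E(s) = -3 + 2*s**2 (E(s) = s*(2*s) + (3 - 6) = 2*s**2 - 3 = -3 + 2*s**2)
-497 - E(a(-2, 3)) = -497 - (-3 + 2*2**2) = -497 - (-3 + 2*4) = -497 - (-3 + 8) = -497 - 1*5 = -497 - 5 = -502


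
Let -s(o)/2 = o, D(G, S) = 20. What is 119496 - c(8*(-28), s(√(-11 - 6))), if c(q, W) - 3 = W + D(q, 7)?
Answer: 119473 + 2*I*√17 ≈ 1.1947e+5 + 8.2462*I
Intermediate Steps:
s(o) = -2*o
c(q, W) = 23 + W (c(q, W) = 3 + (W + 20) = 3 + (20 + W) = 23 + W)
119496 - c(8*(-28), s(√(-11 - 6))) = 119496 - (23 - 2*√(-11 - 6)) = 119496 - (23 - 2*I*√17) = 119496 + (-23 + 2*I*√17) = 119473 + 2*I*√17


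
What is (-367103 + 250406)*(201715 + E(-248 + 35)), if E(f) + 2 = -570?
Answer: -23472784671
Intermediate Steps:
E(f) = -572 (E(f) = -2 - 570 = -572)
(-367103 + 250406)*(201715 + E(-248 + 35)) = (-367103 + 250406)*(201715 - 572) = -116697*201143 = -23472784671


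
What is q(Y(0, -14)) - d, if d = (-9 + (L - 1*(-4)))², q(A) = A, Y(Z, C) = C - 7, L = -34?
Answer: -1542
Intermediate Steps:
Y(Z, C) = -7 + C
d = 1521 (d = (-9 + (-34 - 1*(-4)))² = (-9 + (-34 + 4))² = (-9 - 30)² = (-39)² = 1521)
q(Y(0, -14)) - d = (-7 - 14) - 1*1521 = -21 - 1521 = -1542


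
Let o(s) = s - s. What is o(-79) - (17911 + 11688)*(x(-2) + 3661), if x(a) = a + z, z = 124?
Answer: -111973017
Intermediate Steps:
x(a) = 124 + a (x(a) = a + 124 = 124 + a)
o(s) = 0
o(-79) - (17911 + 11688)*(x(-2) + 3661) = 0 - (17911 + 11688)*((124 - 2) + 3661) = 0 - 29599*(122 + 3661) = 0 - 29599*3783 = 0 - 1*111973017 = 0 - 111973017 = -111973017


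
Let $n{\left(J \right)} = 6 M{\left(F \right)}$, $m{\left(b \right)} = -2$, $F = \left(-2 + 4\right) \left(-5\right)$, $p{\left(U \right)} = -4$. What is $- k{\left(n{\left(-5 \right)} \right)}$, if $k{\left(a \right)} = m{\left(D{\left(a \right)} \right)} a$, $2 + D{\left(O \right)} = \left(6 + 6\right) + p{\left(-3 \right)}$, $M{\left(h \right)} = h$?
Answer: $-120$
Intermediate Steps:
$F = -10$ ($F = 2 \left(-5\right) = -10$)
$D{\left(O \right)} = 6$ ($D{\left(O \right)} = -2 + \left(\left(6 + 6\right) - 4\right) = -2 + \left(12 - 4\right) = -2 + 8 = 6$)
$n{\left(J \right)} = -60$ ($n{\left(J \right)} = 6 \left(-10\right) = -60$)
$k{\left(a \right)} = - 2 a$
$- k{\left(n{\left(-5 \right)} \right)} = - \left(-2\right) \left(-60\right) = \left(-1\right) 120 = -120$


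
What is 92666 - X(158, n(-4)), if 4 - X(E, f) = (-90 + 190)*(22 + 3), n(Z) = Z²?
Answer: 95162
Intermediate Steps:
X(E, f) = -2496 (X(E, f) = 4 - (-90 + 190)*(22 + 3) = 4 - 100*25 = 4 - 1*2500 = 4 - 2500 = -2496)
92666 - X(158, n(-4)) = 92666 - 1*(-2496) = 92666 + 2496 = 95162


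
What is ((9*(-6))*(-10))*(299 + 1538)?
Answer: 991980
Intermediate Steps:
((9*(-6))*(-10))*(299 + 1538) = -54*(-10)*1837 = 540*1837 = 991980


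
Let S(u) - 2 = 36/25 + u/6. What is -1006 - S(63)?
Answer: -50997/50 ≈ -1019.9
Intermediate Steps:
S(u) = 86/25 + u/6 (S(u) = 2 + (36/25 + u/6) = 86/25 + u/6)
-1006 - S(63) = -1006 - (86/25 + (⅙)*63) = -1006 - (86/25 + 21/2) = -1006 - 1*697/50 = -1006 - 697/50 = -50997/50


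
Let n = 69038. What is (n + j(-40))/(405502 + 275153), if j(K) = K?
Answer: 68998/680655 ≈ 0.10137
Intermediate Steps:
(n + j(-40))/(405502 + 275153) = (69038 - 40)/(405502 + 275153) = 68998/680655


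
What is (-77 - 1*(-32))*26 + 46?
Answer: -1124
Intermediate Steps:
(-77 - 1*(-32))*26 + 46 = (-77 + 32)*26 + 46 = -45*26 + 46 = -1170 + 46 = -1124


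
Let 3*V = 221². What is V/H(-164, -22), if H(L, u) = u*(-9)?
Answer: 48841/594 ≈ 82.224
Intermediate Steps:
H(L, u) = -9*u
V = 48841/3 (V = (⅓)*221² = (⅓)*48841 = 48841/3 ≈ 16280.)
V/H(-164, -22) = 48841/(3*((-9*(-22)))) = (48841/3)/198 = (48841/3)*(1/198) = 48841/594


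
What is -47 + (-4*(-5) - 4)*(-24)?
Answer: -431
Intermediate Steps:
-47 + (-4*(-5) - 4)*(-24) = -47 + (20 - 4)*(-24) = -47 + 16*(-24) = -47 - 384 = -431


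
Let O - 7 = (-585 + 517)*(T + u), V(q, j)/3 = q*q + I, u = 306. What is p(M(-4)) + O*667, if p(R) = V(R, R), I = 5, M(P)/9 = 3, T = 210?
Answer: -23396825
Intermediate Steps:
M(P) = 27 (M(P) = 9*3 = 27)
V(q, j) = 15 + 3*q**2 (V(q, j) = 3*(q*q + 5) = 3*(q**2 + 5) = 3*(5 + q**2) = 15 + 3*q**2)
p(R) = 15 + 3*R**2
O = -35081 (O = 7 + (-585 + 517)*(210 + 306) = 7 - 68*516 = 7 - 35088 = -35081)
p(M(-4)) + O*667 = (15 + 3*27**2) - 35081*667 = (15 + 3*729) - 23399027 = (15 + 2187) - 23399027 = 2202 - 23399027 = -23396825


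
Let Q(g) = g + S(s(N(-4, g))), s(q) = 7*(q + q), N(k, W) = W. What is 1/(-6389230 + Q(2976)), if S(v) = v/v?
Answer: -1/6386253 ≈ -1.5659e-7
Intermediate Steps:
s(q) = 14*q (s(q) = 7*(2*q) = 14*q)
S(v) = 1
Q(g) = 1 + g (Q(g) = g + 1 = 1 + g)
1/(-6389230 + Q(2976)) = 1/(-6389230 + (1 + 2976)) = 1/(-6389230 + 2977) = 1/(-6386253) = -1/6386253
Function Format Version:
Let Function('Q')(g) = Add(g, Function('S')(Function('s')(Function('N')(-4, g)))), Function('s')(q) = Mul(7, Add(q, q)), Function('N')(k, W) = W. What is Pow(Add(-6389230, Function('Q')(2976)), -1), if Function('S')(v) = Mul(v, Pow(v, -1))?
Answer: Rational(-1, 6386253) ≈ -1.5659e-7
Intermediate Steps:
Function('s')(q) = Mul(14, q) (Function('s')(q) = Mul(7, Mul(2, q)) = Mul(14, q))
Function('S')(v) = 1
Function('Q')(g) = Add(1, g) (Function('Q')(g) = Add(g, 1) = Add(1, g))
Pow(Add(-6389230, Function('Q')(2976)), -1) = Pow(Add(-6389230, Add(1, 2976)), -1) = Pow(Add(-6389230, 2977), -1) = Pow(-6386253, -1) = Rational(-1, 6386253)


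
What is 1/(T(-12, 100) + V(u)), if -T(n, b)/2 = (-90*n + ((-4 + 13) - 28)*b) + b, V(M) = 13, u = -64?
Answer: 1/1453 ≈ 0.00068823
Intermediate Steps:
T(n, b) = 36*b + 180*n (T(n, b) = -2*((-90*n + ((-4 + 13) - 28)*b) + b) = -2*((-90*n + (9 - 28)*b) + b) = -2*((-90*n - 19*b) + b) = -2*(-90*n - 18*b) = 36*b + 180*n)
1/(T(-12, 100) + V(u)) = 1/((36*100 + 180*(-12)) + 13) = 1/((3600 - 2160) + 13) = 1/(1440 + 13) = 1/1453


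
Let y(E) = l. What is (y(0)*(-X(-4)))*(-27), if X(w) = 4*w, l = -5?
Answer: 2160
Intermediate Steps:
y(E) = -5
(y(0)*(-X(-4)))*(-27) = -(-5)*4*(-4)*(-27) = -(-5)*(-16)*(-27) = -5*16*(-27) = -80*(-27) = 2160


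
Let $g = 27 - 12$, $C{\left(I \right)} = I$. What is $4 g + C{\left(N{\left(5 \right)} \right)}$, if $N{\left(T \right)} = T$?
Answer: $65$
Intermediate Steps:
$g = 15$ ($g = 27 - 12 = 15$)
$4 g + C{\left(N{\left(5 \right)} \right)} = 4 \cdot 15 + 5 = 60 + 5 = 65$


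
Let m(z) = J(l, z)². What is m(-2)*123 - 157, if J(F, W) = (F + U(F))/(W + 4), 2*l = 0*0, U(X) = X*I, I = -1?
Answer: -157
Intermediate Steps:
U(X) = -X (U(X) = X*(-1) = -X)
l = 0 (l = (0*0)/2 = (½)*0 = 0)
J(F, W) = 0 (J(F, W) = (F - F)/(W + 4) = 0/(4 + W) = 0)
m(z) = 0 (m(z) = 0² = 0)
m(-2)*123 - 157 = 0*123 - 157 = 0 - 157 = -157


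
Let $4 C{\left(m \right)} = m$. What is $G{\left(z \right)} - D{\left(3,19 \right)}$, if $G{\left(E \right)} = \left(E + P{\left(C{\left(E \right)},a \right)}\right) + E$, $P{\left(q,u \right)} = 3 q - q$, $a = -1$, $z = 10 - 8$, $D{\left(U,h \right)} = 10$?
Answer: $-5$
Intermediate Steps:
$C{\left(m \right)} = \frac{m}{4}$
$z = 2$ ($z = 10 - 8 = 2$)
$P{\left(q,u \right)} = 2 q$
$G{\left(E \right)} = \frac{5 E}{2}$ ($G{\left(E \right)} = \left(E + 2 \frac{E}{4}\right) + E = \left(E + \frac{E}{2}\right) + E = \frac{3 E}{2} + E = \frac{5 E}{2}$)
$G{\left(z \right)} - D{\left(3,19 \right)} = \frac{5}{2} \cdot 2 - 10 = 5 - 10 = -5$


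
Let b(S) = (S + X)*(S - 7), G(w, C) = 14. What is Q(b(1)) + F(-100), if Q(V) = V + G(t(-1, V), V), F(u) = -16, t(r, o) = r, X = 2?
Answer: -20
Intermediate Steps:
b(S) = (-7 + S)*(2 + S) (b(S) = (S + 2)*(S - 7) = (2 + S)*(-7 + S) = (-7 + S)*(2 + S))
Q(V) = 14 + V (Q(V) = V + 14 = 14 + V)
Q(b(1)) + F(-100) = (14 + (-14 + 1² - 5*1)) - 16 = (14 + (-14 + 1 - 5)) - 16 = (14 - 18) - 16 = -4 - 16 = -20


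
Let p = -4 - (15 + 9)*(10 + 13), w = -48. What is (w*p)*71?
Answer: 1894848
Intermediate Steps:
p = -556 (p = -4 - 24*23 = -4 - 1*552 = -4 - 552 = -556)
(w*p)*71 = -48*(-556)*71 = 26688*71 = 1894848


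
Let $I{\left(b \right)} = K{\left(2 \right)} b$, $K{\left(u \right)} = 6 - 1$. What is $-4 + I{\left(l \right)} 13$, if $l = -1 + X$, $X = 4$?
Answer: $191$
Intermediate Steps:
$K{\left(u \right)} = 5$
$l = 3$ ($l = -1 + 4 = 3$)
$I{\left(b \right)} = 5 b$
$-4 + I{\left(l \right)} 13 = -4 + 5 \cdot 3 \cdot 13 = -4 + 15 \cdot 13 = -4 + 195 = 191$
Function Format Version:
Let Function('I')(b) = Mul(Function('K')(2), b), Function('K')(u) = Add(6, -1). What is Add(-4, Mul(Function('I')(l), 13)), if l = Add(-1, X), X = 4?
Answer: 191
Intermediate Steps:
Function('K')(u) = 5
l = 3 (l = Add(-1, 4) = 3)
Function('I')(b) = Mul(5, b)
Add(-4, Mul(Function('I')(l), 13)) = Add(-4, Mul(Mul(5, 3), 13)) = Add(-4, Mul(15, 13)) = Add(-4, 195) = 191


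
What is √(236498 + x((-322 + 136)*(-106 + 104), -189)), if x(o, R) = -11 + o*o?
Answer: √374871 ≈ 612.27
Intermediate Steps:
x(o, R) = -11 + o²
√(236498 + x((-322 + 136)*(-106 + 104), -189)) = √(236498 + (-11 + ((-322 + 136)*(-106 + 104))²)) = √(236498 + (-11 + (-186*(-2))²)) = √(236498 + (-11 + 372²)) = √(236498 + (-11 + 138384)) = √(236498 + 138373) = √374871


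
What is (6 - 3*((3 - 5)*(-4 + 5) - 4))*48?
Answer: 1152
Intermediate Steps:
(6 - 3*((3 - 5)*(-4 + 5) - 4))*48 = (6 - 3*(-2*1 - 4))*48 = (6 - 3*(-2 - 4))*48 = (6 - 3*(-6))*48 = (6 + 18)*48 = 24*48 = 1152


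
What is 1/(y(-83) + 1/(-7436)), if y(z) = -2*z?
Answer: 7436/1234375 ≈ 0.0060241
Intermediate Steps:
1/(y(-83) + 1/(-7436)) = 1/(-2*(-83) + 1/(-7436)) = 1/(166 - 1/7436) = 1/(1234375/7436) = 7436/1234375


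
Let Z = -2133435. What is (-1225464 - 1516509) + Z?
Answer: -4875408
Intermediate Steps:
(-1225464 - 1516509) + Z = (-1225464 - 1516509) - 2133435 = -2741973 - 2133435 = -4875408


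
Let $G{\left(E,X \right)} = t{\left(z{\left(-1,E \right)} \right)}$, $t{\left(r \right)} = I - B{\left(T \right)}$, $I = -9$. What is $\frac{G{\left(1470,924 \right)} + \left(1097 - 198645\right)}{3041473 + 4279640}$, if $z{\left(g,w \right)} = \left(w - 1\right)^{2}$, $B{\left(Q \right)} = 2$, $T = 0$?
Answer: $- \frac{21951}{813457} \approx -0.026985$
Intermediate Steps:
$z{\left(g,w \right)} = \left(-1 + w\right)^{2}$
$t{\left(r \right)} = -11$ ($t{\left(r \right)} = -9 - 2 = -11$)
$G{\left(E,X \right)} = -11$
$\frac{G{\left(1470,924 \right)} + \left(1097 - 198645\right)}{3041473 + 4279640} = \frac{-11 + \left(1097 - 198645\right)}{3041473 + 4279640} = \frac{-11 + \left(1097 - 198645\right)}{7321113} = \left(-11 - 197548\right) \frac{1}{7321113} = \left(-197559\right) \frac{1}{7321113} = - \frac{21951}{813457}$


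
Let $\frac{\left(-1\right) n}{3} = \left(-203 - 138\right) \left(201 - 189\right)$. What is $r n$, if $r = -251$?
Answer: $-3081276$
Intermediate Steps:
$n = 12276$ ($n = - 3 \left(-203 - 138\right) \left(201 - 189\right) = - 3 \left(\left(-341\right) 12\right) = \left(-3\right) \left(-4092\right) = 12276$)
$r n = \left(-251\right) 12276 = -3081276$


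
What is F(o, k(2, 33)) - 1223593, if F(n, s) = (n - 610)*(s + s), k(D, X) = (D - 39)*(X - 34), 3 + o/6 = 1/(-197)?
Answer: -250203249/197 ≈ -1.2701e+6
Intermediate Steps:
o = -3552/197 (o = -18 + 6/(-197) = -18 + 6*(-1/197) = -18 - 6/197 = -3552/197 ≈ -18.030)
k(D, X) = (-39 + D)*(-34 + X)
F(n, s) = 2*s*(-610 + n) (F(n, s) = (-610 + n)*(2*s) = 2*s*(-610 + n))
F(o, k(2, 33)) - 1223593 = 2*(1326 - 39*33 - 34*2 + 2*33)*(-610 - 3552/197) - 1223593 = 2*(1326 - 1287 - 68 + 66)*(-123722/197) - 1223593 = 2*37*(-123722/197) - 1223593 = -9155428/197 - 1223593 = -250203249/197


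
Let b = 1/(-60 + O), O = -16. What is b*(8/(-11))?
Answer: 2/209 ≈ 0.0095694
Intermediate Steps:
b = -1/76 (b = 1/(-60 - 16) = 1/(-76) = -1/76 ≈ -0.013158)
b*(8/(-11)) = -2/(19*(-11)) = -2*(-1)/(19*11) = -1/76*(-8/11) = 2/209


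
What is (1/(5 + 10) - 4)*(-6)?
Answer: 118/5 ≈ 23.600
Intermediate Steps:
(1/(5 + 10) - 4)*(-6) = (1/15 - 4)*(-6) = -59/15*(-6) = 118/5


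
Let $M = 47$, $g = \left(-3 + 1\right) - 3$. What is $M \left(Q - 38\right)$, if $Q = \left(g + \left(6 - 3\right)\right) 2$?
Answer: $-1974$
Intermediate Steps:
$g = -5$ ($g = -2 - 3 = -5$)
$Q = -4$ ($Q = \left(-5 + \left(6 - 3\right)\right) 2 = \left(-5 + 3\right) 2 = \left(-2\right) 2 = -4$)
$M \left(Q - 38\right) = 47 \left(-4 - 38\right) = 47 \left(-42\right) = -1974$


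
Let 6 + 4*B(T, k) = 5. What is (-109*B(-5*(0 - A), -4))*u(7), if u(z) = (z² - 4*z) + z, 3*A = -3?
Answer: 763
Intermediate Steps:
A = -1 (A = (⅓)*(-3) = -1)
B(T, k) = -¼ (B(T, k) = -3/2 + (¼)*5 = -3/2 + 5/4 = -¼)
u(z) = z² - 3*z
(-109*B(-5*(0 - A), -4))*u(7) = (-109*(-¼))*(7*(-3 + 7)) = 109*(7*4)/4 = (109/4)*28 = 763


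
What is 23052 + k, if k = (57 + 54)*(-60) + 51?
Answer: 16443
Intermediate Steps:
k = -6609 (k = 111*(-60) + 51 = -6660 + 51 = -6609)
23052 + k = 23052 - 6609 = 16443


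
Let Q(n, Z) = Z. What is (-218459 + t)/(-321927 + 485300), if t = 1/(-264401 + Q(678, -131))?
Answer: -8255628027/6173912348 ≈ -1.3372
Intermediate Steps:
t = -1/264532 (t = 1/(-264401 - 131) = 1/(-264532) = -1/264532 ≈ -3.7803e-6)
(-218459 + t)/(-321927 + 485300) = (-218459 - 1/264532)/(-321927 + 485300) = -57789396189/264532/163373 = -57789396189/264532*1/163373 = -8255628027/6173912348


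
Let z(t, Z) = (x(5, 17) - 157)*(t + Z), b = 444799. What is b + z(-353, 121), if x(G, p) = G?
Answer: 480063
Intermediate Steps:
z(t, Z) = -152*Z - 152*t (z(t, Z) = (5 - 157)*(t + Z) = -152*(Z + t) = -152*Z - 152*t)
b + z(-353, 121) = 444799 + (-152*121 - 152*(-353)) = 444799 + (-18392 + 53656) = 444799 + 35264 = 480063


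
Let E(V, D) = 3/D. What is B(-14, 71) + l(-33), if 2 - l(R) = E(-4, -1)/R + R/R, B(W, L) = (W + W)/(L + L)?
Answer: 556/781 ≈ 0.71191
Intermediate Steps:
B(W, L) = W/L (B(W, L) = (2*W)/((2*L)) = (2*W)*(1/(2*L)) = W/L)
l(R) = 1 + 3/R (l(R) = 2 - ((3/(-1))/R + R/R) = 2 - ((3*(-1))/R + 1) = 2 - (-3/R + 1) = 2 - (1 - 3/R) = 2 + (-1 + 3/R) = 1 + 3/R)
B(-14, 71) + l(-33) = -14/71 + (3 - 33)/(-33) = -14*1/71 - 1/33*(-30) = -14/71 + 10/11 = 556/781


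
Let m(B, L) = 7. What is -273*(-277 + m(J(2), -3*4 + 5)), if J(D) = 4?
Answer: 73710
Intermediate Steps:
-273*(-277 + m(J(2), -3*4 + 5)) = -273*(-277 + 7) = -273*(-270) = 73710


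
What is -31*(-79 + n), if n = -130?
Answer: 6479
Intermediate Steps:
-31*(-79 + n) = -31*(-79 - 130) = -31*(-209) = 6479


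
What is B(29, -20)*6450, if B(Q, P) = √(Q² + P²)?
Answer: 6450*√1241 ≈ 2.2722e+5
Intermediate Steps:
B(Q, P) = √(P² + Q²)
B(29, -20)*6450 = √((-20)² + 29²)*6450 = √(400 + 841)*6450 = √1241*6450 = 6450*√1241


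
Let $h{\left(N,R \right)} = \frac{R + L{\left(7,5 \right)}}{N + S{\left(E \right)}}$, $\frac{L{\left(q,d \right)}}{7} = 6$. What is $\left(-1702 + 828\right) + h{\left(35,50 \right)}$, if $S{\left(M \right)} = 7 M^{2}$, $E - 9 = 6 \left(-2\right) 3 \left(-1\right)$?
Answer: $- \frac{6209724}{7105} \approx -873.99$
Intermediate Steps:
$L{\left(q,d \right)} = 42$ ($L{\left(q,d \right)} = 7 \cdot 6 = 42$)
$E = 45$ ($E = 9 + 6 \left(-2\right) 3 \left(-1\right) = 9 - -36 = 9 + 36 = 45$)
$h{\left(N,R \right)} = \frac{42 + R}{14175 + N}$ ($h{\left(N,R \right)} = \frac{R + 42}{N + 7 \cdot 45^{2}} = \frac{42 + R}{N + 7 \cdot 2025} = \frac{42 + R}{N + 14175} = \frac{42 + R}{14175 + N}$)
$\left(-1702 + 828\right) + h{\left(35,50 \right)} = \left(-1702 + 828\right) + \frac{42 + 50}{14175 + 35} = -874 + \frac{1}{14210} \cdot 92 = -874 + \frac{46}{7105} = - \frac{6209724}{7105}$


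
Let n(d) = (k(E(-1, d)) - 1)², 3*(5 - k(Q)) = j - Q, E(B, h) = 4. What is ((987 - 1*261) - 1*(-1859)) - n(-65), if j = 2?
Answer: 23069/9 ≈ 2563.2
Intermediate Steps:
k(Q) = 13/3 + Q/3 (k(Q) = 5 - (2 - Q)/3 = 5 + (-⅔ + Q/3) = 13/3 + Q/3)
n(d) = 196/9 (n(d) = ((13/3 + (⅓)*4) - 1)² = ((13/3 + 4/3) - 1)² = (17/3 - 1)² = (14/3)² = 196/9)
((987 - 1*261) - 1*(-1859)) - n(-65) = ((987 - 1*261) - 1*(-1859)) - 1*196/9 = ((987 - 261) + 1859) - 196/9 = (726 + 1859) - 196/9 = 2585 - 196/9 = 23069/9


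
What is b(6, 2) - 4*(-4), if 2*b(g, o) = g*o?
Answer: 22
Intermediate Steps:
b(g, o) = g*o/2 (b(g, o) = (g*o)/2 = g*o/2)
b(6, 2) - 4*(-4) = (½)*6*2 - 4*(-4) = 6 + 16 = 22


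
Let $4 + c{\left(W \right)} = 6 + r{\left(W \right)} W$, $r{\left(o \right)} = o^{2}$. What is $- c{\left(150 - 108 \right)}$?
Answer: $-74090$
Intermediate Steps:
$c{\left(W \right)} = 2 + W^{3}$ ($c{\left(W \right)} = -4 + \left(6 + W^{2} W\right) = -4 + \left(6 + W^{3}\right) = 2 + W^{3}$)
$- c{\left(150 - 108 \right)} = - (2 + \left(150 - 108\right)^{3}) = - (2 + 42^{3}) = - (2 + 74088) = \left(-1\right) 74090 = -74090$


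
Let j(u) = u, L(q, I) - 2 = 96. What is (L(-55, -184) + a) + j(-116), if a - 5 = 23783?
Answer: 23770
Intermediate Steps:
a = 23788 (a = 5 + 23783 = 23788)
L(q, I) = 98 (L(q, I) = 2 + 96 = 98)
(L(-55, -184) + a) + j(-116) = (98 + 23788) - 116 = 23886 - 116 = 23770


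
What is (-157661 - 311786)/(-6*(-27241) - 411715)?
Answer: 469447/248269 ≈ 1.8909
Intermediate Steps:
(-157661 - 311786)/(-6*(-27241) - 411715) = -469447/(163446 - 411715) = -469447/(-248269) = -469447*(-1/248269) = 469447/248269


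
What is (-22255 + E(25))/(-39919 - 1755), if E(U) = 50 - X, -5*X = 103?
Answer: 55461/104185 ≈ 0.53233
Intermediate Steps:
X = -103/5 (X = -⅕*103 = -103/5 ≈ -20.600)
E(U) = 353/5 (E(U) = 50 - 1*(-103/5) = 50 + 103/5 = 353/5)
(-22255 + E(25))/(-39919 - 1755) = (-22255 + 353/5)/(-39919 - 1755) = -110922/5/(-41674) = -110922/5*(-1/41674) = 55461/104185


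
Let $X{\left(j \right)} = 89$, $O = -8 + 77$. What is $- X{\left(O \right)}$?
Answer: $-89$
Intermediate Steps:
$O = 69$
$- X{\left(O \right)} = \left(-1\right) 89 = -89$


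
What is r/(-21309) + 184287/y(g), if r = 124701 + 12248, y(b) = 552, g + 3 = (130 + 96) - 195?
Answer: 1283791945/3920856 ≈ 327.43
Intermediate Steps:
g = 28 (g = -3 + ((130 + 96) - 195) = -3 + (226 - 195) = -3 + 31 = 28)
r = 136949
r/(-21309) + 184287/y(g) = 136949/(-21309) + 184287/552 = 136949*(-1/21309) + 184287*(1/552) = -136949/21309 + 61429/184 = 1283791945/3920856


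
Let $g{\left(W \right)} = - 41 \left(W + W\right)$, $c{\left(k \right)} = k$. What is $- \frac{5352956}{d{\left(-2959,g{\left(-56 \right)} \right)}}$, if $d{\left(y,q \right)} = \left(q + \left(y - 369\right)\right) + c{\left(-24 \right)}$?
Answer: $- \frac{43169}{10} \approx -4316.9$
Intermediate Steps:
$g{\left(W \right)} = - 82 W$ ($g{\left(W \right)} = - 41 \cdot 2 W = - 82 W$)
$d{\left(y,q \right)} = -393 + q + y$ ($d{\left(y,q \right)} = \left(q + \left(y - 369\right)\right) - 24 = \left(q + \left(-369 + y\right)\right) - 24 = \left(-369 + q + y\right) - 24 = -393 + q + y$)
$- \frac{5352956}{d{\left(-2959,g{\left(-56 \right)} \right)}} = - \frac{5352956}{-393 - -4592 - 2959} = - \frac{5352956}{-393 + 4592 - 2959} = - \frac{5352956}{1240} = \left(-5352956\right) \frac{1}{1240} = - \frac{43169}{10}$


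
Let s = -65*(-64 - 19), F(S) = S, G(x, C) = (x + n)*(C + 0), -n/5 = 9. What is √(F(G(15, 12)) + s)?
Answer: √5035 ≈ 70.958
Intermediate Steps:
n = -45 (n = -5*9 = -45)
G(x, C) = C*(-45 + x) (G(x, C) = (x - 45)*(C + 0) = (-45 + x)*C = C*(-45 + x))
s = 5395 (s = -65*(-83) = 5395)
√(F(G(15, 12)) + s) = √(12*(-45 + 15) + 5395) = √(12*(-30) + 5395) = √(-360 + 5395) = √5035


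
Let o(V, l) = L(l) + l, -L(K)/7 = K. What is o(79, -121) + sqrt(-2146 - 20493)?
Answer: 726 + I*sqrt(22639) ≈ 726.0 + 150.46*I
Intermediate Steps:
L(K) = -7*K
o(V, l) = -6*l (o(V, l) = -7*l + l = -6*l)
o(79, -121) + sqrt(-2146 - 20493) = -6*(-121) + sqrt(-2146 - 20493) = 726 + sqrt(-22639) = 726 + I*sqrt(22639)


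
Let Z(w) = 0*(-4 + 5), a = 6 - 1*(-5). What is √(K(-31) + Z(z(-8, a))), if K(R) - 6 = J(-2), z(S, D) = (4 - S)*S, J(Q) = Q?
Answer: 2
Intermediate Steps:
a = 11 (a = 6 + 5 = 11)
z(S, D) = S*(4 - S)
Z(w) = 0 (Z(w) = 0*1 = 0)
K(R) = 4 (K(R) = 6 - 2 = 4)
√(K(-31) + Z(z(-8, a))) = √(4 + 0) = √4 = 2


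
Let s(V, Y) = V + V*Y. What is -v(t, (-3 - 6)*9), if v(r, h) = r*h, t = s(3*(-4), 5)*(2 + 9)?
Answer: -64152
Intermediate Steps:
t = -792 (t = ((3*(-4))*(1 + 5))*(2 + 9) = -12*6*11 = -72*11 = -792)
v(r, h) = h*r
-v(t, (-3 - 6)*9) = -(-3 - 6)*9*(-792) = -(-9*9)*(-792) = -(-81)*(-792) = -1*64152 = -64152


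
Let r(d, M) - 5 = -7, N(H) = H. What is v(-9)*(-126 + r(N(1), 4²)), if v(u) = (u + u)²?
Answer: -41472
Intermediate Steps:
r(d, M) = -2 (r(d, M) = 5 - 7 = -2)
v(u) = 4*u² (v(u) = (2*u)² = 4*u²)
v(-9)*(-126 + r(N(1), 4²)) = (4*(-9)²)*(-126 - 2) = (4*81)*(-128) = 324*(-128) = -41472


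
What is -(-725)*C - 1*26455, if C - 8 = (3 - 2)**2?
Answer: -19930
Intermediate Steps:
C = 9 (C = 8 + (3 - 2)**2 = 8 + 1**2 = 8 + 1 = 9)
-(-725)*C - 1*26455 = -(-725)*9 - 1*26455 = -25*(-261) - 26455 = 6525 - 26455 = -19930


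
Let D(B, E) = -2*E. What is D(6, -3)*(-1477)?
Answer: -8862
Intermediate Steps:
D(6, -3)*(-1477) = -2*(-3)*(-1477) = 6*(-1477) = -8862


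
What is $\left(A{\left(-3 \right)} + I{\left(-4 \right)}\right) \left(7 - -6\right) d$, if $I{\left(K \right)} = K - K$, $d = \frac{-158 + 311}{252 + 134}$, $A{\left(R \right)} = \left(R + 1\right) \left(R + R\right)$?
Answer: $\frac{11934}{193} \approx 61.834$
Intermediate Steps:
$A{\left(R \right)} = 2 R \left(1 + R\right)$ ($A{\left(R \right)} = \left(1 + R\right) 2 R = 2 R \left(1 + R\right)$)
$d = \frac{153}{386} \approx 0.39637$
$I{\left(K \right)} = 0$
$\left(A{\left(-3 \right)} + I{\left(-4 \right)}\right) \left(7 - -6\right) d = \left(2 \left(-3\right) \left(1 - 3\right) + 0\right) \left(7 - -6\right) \frac{153}{386} = \left(2 \left(-3\right) \left(-2\right) + 0\right) \left(7 + 6\right) \frac{153}{386} = \left(12 + 0\right) 13 \cdot \frac{153}{386} = 12 \cdot 13 \cdot \frac{153}{386} = 156 \cdot \frac{153}{386} = \frac{11934}{193}$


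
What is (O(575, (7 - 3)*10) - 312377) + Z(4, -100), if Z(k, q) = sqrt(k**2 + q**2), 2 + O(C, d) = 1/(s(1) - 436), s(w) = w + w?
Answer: -135572487/434 + 4*sqrt(626) ≈ -3.1228e+5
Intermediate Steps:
s(w) = 2*w
O(C, d) = -869/434 (O(C, d) = -2 + 1/(2*1 - 436) = -2 + 1/(2 - 436) = -2 + 1/(-434) = -2 - 1/434 = -869/434)
(O(575, (7 - 3)*10) - 312377) + Z(4, -100) = (-869/434 - 312377) + sqrt(4**2 + (-100)**2) = -135572487/434 + sqrt(16 + 10000) = -135572487/434 + sqrt(10016) = -135572487/434 + 4*sqrt(626)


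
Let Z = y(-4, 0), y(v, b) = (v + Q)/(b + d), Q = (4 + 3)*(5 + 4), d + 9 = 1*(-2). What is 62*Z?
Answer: -3658/11 ≈ -332.55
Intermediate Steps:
d = -11 (d = -9 + 1*(-2) = -9 - 2 = -11)
Q = 63 (Q = 7*9 = 63)
y(v, b) = (63 + v)/(-11 + b) (y(v, b) = (v + 63)/(b - 11) = (63 + v)/(-11 + b))
Z = -59/11 (Z = (63 - 4)/(-11 + 0) = 59/(-11) = -1/11*59 = -59/11 ≈ -5.3636)
62*Z = 62*(-59/11) = -3658/11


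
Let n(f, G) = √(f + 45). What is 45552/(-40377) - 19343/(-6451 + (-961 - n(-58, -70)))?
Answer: 1095446180756/739407271463 - 19343*I*√13/54937757 ≈ 1.4815 - 0.0012695*I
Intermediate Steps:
n(f, G) = √(45 + f)
45552/(-40377) - 19343/(-6451 + (-961 - n(-58, -70))) = 45552/(-40377) - 19343/(-6451 + (-961 - √(45 - 58))) = 45552*(-1/40377) - 19343/(-6451 + (-961 - √(-13))) = -15184/13459 - 19343/(-6451 + (-961 - I*√13)) = -15184/13459 - 19343/(-7412 - I*√13)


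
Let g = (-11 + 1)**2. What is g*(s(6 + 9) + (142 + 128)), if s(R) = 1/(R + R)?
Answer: 81010/3 ≈ 27003.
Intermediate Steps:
g = 100 (g = (-10)**2 = 100)
s(R) = 1/(2*R)
g*(s(6 + 9) + (142 + 128)) = 100*(1/(2*(6 + 9)) + (142 + 128)) = 100*((1/2)/15 + 270) = 100*((1/2)*(1/15) + 270) = 100*(1/30 + 270) = 100*(8101/30) = 81010/3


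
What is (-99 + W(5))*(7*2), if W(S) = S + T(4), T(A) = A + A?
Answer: -1204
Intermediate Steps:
T(A) = 2*A
W(S) = 8 + S (W(S) = S + 2*4 = S + 8 = 8 + S)
(-99 + W(5))*(7*2) = (-99 + (8 + 5))*(7*2) = (-99 + 13)*14 = -86*14 = -1204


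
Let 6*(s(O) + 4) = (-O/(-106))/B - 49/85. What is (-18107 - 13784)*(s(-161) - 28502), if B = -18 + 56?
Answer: 1867521548259667/2054280 ≈ 9.0909e+8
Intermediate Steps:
B = 38
s(O) = -2089/510 + O/24168 (s(O) = -4 + (-O/(-106)/38 - 49/85)/6 = -4 + (-O*(-1)/106*(1/38) - 49*1/85)/6 = -4 + (-(-1)*O/106*(1/38) - 49/85)/6 = -4 + ((O/106)*(1/38) - 49/85)/6 = -4 + (O/4028 - 49/85)/6 = -4 + (-49/85 + O/4028)/6 = -4 + (-49/510 + O/24168) = -2089/510 + O/24168)
(-18107 - 13784)*(s(-161) - 28502) = (-18107 - 13784)*((-2089/510 + (1/24168)*(-161)) - 28502) = -31891*((-2089/510 - 161/24168) - 28502) = -31891*(-8428177/2054280 - 28502) = -31891*(-58559516737/2054280) = 1867521548259667/2054280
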